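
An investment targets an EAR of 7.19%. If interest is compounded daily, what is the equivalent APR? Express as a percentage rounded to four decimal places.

6.9439%

(1 + r/365)^365 − 1 = 0.0719, so 1 + r/365 = 1.0719^(1/365).
r/365 = 0.000190, so r = 0.069439 = 6.9439%.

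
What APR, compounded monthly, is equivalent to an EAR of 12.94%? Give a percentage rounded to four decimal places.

12.2306%

(1 + r/12)^12 − 1 = 0.1294, so 1 + r/12 = 1.1294^(1/12).
r/12 = 0.010192, so r = 0.122306 = 12.2306%.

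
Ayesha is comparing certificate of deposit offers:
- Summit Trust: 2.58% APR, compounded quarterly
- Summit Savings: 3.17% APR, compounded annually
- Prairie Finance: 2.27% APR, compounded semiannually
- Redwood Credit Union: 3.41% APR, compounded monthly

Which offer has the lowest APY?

Summit Trust: (1 + 0.0258/4)^4 − 1 = 2.605%
Summit Savings: compounded annually, EAR = 3.170%
Prairie Finance: (1 + 0.0227/2)^2 − 1 = 2.283%
Redwood Credit Union: (1 + 0.0341/12)^12 − 1 = 3.464%
The lowest effective annual rate is Prairie Finance at 2.283%.

Prairie Finance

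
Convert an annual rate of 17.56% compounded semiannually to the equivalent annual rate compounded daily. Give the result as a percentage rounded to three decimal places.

EAR = (1 + 0.1756/2)^2 − 1 = 0.183309.
Solve (1 + r/365)^365 = 1.183309: r/365 = 1.183309^(1/365) − 1 = 0.000461, so r = 0.168353 = 16.835%.

16.835%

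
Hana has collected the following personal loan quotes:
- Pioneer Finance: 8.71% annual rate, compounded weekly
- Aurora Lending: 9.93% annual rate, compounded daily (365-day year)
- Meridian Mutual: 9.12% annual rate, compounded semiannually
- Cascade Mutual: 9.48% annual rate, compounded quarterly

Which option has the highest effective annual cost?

Aurora Lending

Pioneer Finance: (1 + 0.0871/52)^52 − 1 = 9.093%
Aurora Lending: (1 + 0.0993/365)^365 − 1 = 10.438%
Meridian Mutual: (1 + 0.0912/2)^2 − 1 = 9.328%
Cascade Mutual: (1 + 0.0948/4)^4 − 1 = 9.822%
The highest effective annual rate is Aurora Lending at 10.438%.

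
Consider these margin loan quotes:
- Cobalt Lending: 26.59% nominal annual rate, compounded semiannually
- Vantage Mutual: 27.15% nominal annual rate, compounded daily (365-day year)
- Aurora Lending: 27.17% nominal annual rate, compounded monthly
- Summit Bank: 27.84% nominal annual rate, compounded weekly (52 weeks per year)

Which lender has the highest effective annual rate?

Cobalt Lending: (1 + 0.2659/2)^2 − 1 = 28.358%
Vantage Mutual: (1 + 0.2715/365)^365 − 1 = 31.180%
Aurora Lending: (1 + 0.2717/12)^12 − 1 = 30.822%
Summit Bank: (1 + 0.2784/52)^52 − 1 = 32.003%
The highest effective annual rate is Summit Bank at 32.003%.

Summit Bank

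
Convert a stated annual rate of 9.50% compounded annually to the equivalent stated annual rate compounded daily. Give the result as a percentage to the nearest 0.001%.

9.077%

Compounded annually, EAR = nominal = 0.095000.
Solve (1 + r/365)^365 = 1.095000: r/365 = 1.095000^(1/365) − 1 = 0.000249, so r = 0.090766 = 9.077%.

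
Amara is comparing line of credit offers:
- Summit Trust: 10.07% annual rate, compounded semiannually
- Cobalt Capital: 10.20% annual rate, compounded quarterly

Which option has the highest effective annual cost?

Cobalt Capital

Summit Trust: (1 + 0.1007/2)^2 − 1 = 10.324%
Cobalt Capital: (1 + 0.1020/4)^4 − 1 = 10.597%
The highest effective annual rate is Cobalt Capital at 10.597%.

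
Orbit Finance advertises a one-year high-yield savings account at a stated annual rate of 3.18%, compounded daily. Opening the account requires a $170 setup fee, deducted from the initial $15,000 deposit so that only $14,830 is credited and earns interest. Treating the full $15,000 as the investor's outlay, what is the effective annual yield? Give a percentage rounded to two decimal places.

Value after one year: 14,830 × (1 + 0.0318/365)^365 = 14,830 × 1.032310 = $15,309.15.
Effective yield on the $15,000 outlay: 15,309.15 / 15,000 − 1 = 0.020610 = 2.06%.

2.06%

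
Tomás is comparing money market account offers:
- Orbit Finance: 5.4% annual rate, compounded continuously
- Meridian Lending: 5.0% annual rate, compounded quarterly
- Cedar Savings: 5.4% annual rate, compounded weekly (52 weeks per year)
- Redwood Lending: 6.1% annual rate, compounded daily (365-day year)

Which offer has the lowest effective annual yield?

Orbit Finance: e^0.054 − 1 = 5.548%
Meridian Lending: (1 + 0.050/4)^4 − 1 = 5.095%
Cedar Savings: (1 + 0.054/52)^52 − 1 = 5.546%
Redwood Lending: (1 + 0.061/365)^365 − 1 = 6.289%
The lowest effective annual rate is Meridian Lending at 5.095%.

Meridian Lending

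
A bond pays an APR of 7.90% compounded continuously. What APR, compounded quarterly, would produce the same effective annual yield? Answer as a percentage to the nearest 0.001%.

7.979%

EAR under continuous compounding: e^0.0790 − 1 = 0.082204.
Solve (1 + r/4)^4 = 1.082204: r/4 = 1.082204^(1/4) − 1 = 0.019946, so r = 0.079785 = 7.979%.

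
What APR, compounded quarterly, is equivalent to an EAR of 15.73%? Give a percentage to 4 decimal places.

14.8790%

(1 + r/4)^4 − 1 = 0.1573, so 1 + r/4 = 1.1573^(1/4).
r/4 = 0.037198, so r = 0.148790 = 14.8790%.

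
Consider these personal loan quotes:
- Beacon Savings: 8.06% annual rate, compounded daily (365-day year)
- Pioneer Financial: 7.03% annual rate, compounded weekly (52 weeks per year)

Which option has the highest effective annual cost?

Beacon Savings: (1 + 0.0806/365)^365 − 1 = 8.393%
Pioneer Financial: (1 + 0.0703/52)^52 − 1 = 7.278%
The highest effective annual rate is Beacon Savings at 8.393%.

Beacon Savings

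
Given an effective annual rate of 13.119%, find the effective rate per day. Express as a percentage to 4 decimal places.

0.0338%

The per-day rate i satisfies (1 + i)^365 = 1 + 0.13119.
i = 1.13119^(1/365) − 1 = 0.0003378 = 0.0338%.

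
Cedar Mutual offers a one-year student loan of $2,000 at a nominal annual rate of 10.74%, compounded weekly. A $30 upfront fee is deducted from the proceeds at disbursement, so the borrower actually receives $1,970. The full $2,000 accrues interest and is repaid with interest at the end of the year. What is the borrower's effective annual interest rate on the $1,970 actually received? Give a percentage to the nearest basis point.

13.02%

Amount owed after one year: 2,000 × (1 + 0.1074/52)^52 = 2,000 × 1.113256 = $2,226.51.
Effective rate on net proceeds: 2,226.51 / 1,970 − 1 = 0.130209 = 13.02%.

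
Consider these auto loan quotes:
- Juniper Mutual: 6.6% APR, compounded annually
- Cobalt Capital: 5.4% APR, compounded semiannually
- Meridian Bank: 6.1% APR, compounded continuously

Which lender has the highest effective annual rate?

Juniper Mutual

Juniper Mutual: compounded annually, EAR = 6.600%
Cobalt Capital: (1 + 0.054/2)^2 − 1 = 5.473%
Meridian Bank: e^0.061 − 1 = 6.290%
The highest effective annual rate is Juniper Mutual at 6.600%.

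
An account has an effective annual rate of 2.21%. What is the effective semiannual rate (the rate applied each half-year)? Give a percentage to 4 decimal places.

The per-half-year rate i satisfies (1 + i)^2 = 1 + 0.0221.
i = 1.0221^(1/2) − 1 = 0.0109896 = 1.0990%.

1.0990%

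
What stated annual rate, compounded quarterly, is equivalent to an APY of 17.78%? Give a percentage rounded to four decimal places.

16.7042%

(1 + r/4)^4 − 1 = 0.1778, so 1 + r/4 = 1.1778^(1/4).
r/4 = 0.041761, so r = 0.167042 = 16.7042%.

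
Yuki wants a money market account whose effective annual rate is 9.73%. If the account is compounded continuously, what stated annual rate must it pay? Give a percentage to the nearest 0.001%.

9.285%

Continuous: nominal r satisfies e^r − 1 = 0.0973.
r = ln(1 + 0.0973) = ln(1.0973) = 0.092853 = 9.285%.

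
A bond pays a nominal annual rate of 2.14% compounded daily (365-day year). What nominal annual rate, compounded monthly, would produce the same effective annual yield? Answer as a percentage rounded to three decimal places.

EAR = (1 + 0.0214/365)^365 − 1 = 0.021630.
Solve (1 + r/12)^12 = 1.021630: r/12 = 1.021630^(1/12) − 1 = 0.001785, so r = 0.021418 = 2.142%.

2.142%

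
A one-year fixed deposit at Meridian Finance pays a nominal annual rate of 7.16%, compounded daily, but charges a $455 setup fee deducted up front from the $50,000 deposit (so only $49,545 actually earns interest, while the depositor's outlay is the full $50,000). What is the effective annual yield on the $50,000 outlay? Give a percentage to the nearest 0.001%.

Value after one year: 49,545 × (1 + 0.0716/365)^365 = 49,545 × 1.074218 = $53,222.13.
Effective yield on the $50,000 outlay: 53,222.13 / 50,000 − 1 = 0.064443 = 6.444%.

6.444%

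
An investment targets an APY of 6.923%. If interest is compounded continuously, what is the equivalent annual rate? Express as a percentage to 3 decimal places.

6.694%

Continuous: nominal r satisfies e^r − 1 = 0.06923.
r = ln(1 + 0.06923) = ln(1.06923) = 0.066939 = 6.694%.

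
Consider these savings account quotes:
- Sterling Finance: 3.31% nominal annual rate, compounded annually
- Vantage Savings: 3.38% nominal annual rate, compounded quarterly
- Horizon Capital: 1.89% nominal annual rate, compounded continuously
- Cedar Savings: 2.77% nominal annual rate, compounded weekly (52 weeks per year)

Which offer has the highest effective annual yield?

Sterling Finance: compounded annually, EAR = 3.310%
Vantage Savings: (1 + 0.0338/4)^4 − 1 = 3.423%
Horizon Capital: e^0.0189 − 1 = 1.908%
Cedar Savings: (1 + 0.0277/52)^52 − 1 = 2.808%
The highest effective annual rate is Vantage Savings at 3.423%.

Vantage Savings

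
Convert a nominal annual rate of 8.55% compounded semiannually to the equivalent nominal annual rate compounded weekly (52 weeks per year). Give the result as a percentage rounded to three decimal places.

8.379%

EAR = (1 + 0.0855/2)^2 − 1 = 0.087328.
Solve (1 + r/52)^52 = 1.087328: r/52 = 1.087328^(1/52) − 1 = 0.001611, so r = 0.083790 = 8.379%.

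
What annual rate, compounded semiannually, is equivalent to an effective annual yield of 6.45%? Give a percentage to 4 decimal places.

(1 + r/2)^2 − 1 = 0.0645, so 1 + r/2 = 1.0645^(1/2).
r/2 = 0.031746, so r = 0.063492 = 6.3492%.

6.3492%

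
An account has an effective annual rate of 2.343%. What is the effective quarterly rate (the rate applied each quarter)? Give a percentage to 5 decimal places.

The per-quarter rate i satisfies (1 + i)^4 = 1 + 0.02343.
i = 1.02343^(1/4) − 1 = 0.0058067 = 0.58067%.

0.58067%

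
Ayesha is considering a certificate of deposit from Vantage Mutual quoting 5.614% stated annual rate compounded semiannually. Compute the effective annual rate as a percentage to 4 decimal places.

5.6928%

EAR = (1 + 0.05614/2)^2 − 1.
= (1 + 0.028070)^2 − 1 = 1.056928 − 1 = 5.6928%.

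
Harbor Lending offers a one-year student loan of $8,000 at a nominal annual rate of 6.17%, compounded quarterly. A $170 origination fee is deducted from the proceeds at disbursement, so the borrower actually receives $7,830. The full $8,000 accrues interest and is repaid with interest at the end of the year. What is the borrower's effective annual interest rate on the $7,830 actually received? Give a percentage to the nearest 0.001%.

8.622%

Amount owed after one year: 8,000 × (1 + 0.0617/4)^4 = 8,000 × 1.063142 = $8,505.14.
Effective rate on net proceeds: 8,505.14 / 7,830 − 1 = 0.086225 = 8.622%.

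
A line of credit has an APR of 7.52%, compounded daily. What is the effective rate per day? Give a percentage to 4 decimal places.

0.0206%

With a nominal annual rate compounded daily, the periodic rate is the nominal rate divided by 365.
i = 0.0752 / 365 = 0.0002060 = 0.0206%.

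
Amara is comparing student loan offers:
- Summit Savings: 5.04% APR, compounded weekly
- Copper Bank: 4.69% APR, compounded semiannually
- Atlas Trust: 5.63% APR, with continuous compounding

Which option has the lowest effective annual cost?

Summit Savings: (1 + 0.0504/52)^52 − 1 = 5.167%
Copper Bank: (1 + 0.0469/2)^2 − 1 = 4.745%
Atlas Trust: e^0.0563 − 1 = 5.792%
The lowest effective annual rate is Copper Bank at 4.745%.

Copper Bank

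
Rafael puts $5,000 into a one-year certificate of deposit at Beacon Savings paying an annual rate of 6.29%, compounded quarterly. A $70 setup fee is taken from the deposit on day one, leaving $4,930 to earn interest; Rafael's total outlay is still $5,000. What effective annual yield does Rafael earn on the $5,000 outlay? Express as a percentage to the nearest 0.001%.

Value after one year: 4,930 × (1 + 0.0629/4)^4 = 4,930 × 1.064399 = $5,247.49.
Effective yield on the $5,000 outlay: 5,247.49 / 5,000 − 1 = 0.049498 = 4.950%.

4.950%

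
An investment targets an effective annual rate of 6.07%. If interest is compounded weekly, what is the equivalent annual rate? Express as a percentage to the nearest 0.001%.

5.896%

(1 + r/52)^52 − 1 = 0.0607, so 1 + r/52 = 1.0607^(1/52).
r/52 = 0.001134, so r = 0.058962 = 5.896%.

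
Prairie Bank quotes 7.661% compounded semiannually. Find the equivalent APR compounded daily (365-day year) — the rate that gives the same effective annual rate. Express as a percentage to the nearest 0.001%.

EAR = (1 + 0.07661/2)^2 − 1 = 0.078077.
Solve (1 + r/365)^365 = 1.078077: r/365 = 1.078077^(1/365) − 1 = 0.000206, so r = 0.075187 = 7.519%.

7.519%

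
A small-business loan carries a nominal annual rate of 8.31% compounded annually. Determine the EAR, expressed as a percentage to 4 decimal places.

8.3100%

Annual compounding means the effective rate equals the nominal rate: 8.3100%.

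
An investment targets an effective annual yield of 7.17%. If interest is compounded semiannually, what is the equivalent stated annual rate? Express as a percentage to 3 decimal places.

7.046%

(1 + r/2)^2 − 1 = 0.0717, so 1 + r/2 = 1.0717^(1/2).
r/2 = 0.035229, so r = 0.070459 = 7.046%.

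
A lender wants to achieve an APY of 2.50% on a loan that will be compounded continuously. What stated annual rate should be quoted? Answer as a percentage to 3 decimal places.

Continuous: nominal r satisfies e^r − 1 = 0.0250.
r = ln(1 + 0.0250) = ln(1.0250) = 0.024693 = 2.469%.

2.469%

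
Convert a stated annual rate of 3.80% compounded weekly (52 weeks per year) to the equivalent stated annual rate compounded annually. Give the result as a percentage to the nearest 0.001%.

3.872%

EAR = (1 + 0.0380/52)^52 − 1 = 0.038717.
Compounded annually, the equivalent nominal rate is the EAR itself: 3.872%.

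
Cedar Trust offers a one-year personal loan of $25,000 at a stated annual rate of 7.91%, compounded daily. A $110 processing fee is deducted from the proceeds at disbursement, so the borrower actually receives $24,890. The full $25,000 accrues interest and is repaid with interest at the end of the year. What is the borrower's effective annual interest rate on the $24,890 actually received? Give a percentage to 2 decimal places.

8.71%

Amount owed after one year: 25,000 × (1 + 0.0791/365)^365 = 25,000 × 1.082303 = $27,057.58.
Effective rate on net proceeds: 27,057.58 / 24,890 − 1 = 0.087086 = 8.71%.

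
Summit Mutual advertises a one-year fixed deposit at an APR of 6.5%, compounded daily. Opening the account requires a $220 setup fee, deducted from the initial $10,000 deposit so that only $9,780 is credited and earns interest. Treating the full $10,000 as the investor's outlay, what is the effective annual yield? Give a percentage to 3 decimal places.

4.368%

Value after one year: 9,780 × (1 + 0.065/365)^365 = 9,780 × 1.067153 = $10,436.75.
Effective yield on the $10,000 outlay: 10,436.75 / 10,000 − 1 = 0.043675 = 4.368%.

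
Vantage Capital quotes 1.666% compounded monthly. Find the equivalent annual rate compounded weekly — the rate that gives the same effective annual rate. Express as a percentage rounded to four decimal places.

EAR = (1 + 0.01666/12)^12 − 1 = 0.016788.
Solve (1 + r/52)^52 = 1.016788: r/52 = 1.016788^(1/52) − 1 = 0.000320, so r = 0.016651 = 1.6651%.

1.6651%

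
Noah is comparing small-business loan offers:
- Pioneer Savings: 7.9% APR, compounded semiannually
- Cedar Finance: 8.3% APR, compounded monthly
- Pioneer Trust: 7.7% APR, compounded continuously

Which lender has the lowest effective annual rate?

Pioneer Trust

Pioneer Savings: (1 + 0.079/2)^2 − 1 = 8.056%
Cedar Finance: (1 + 0.083/12)^12 − 1 = 8.623%
Pioneer Trust: e^0.077 − 1 = 8.004%
The lowest effective annual rate is Pioneer Trust at 8.004%.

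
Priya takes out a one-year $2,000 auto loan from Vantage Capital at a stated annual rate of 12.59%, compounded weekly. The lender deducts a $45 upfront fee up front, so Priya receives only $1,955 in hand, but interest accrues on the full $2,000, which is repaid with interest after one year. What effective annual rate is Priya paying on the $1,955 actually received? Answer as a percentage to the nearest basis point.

16.01%

Amount owed after one year: 2,000 × (1 + 0.1259/52)^52 = 2,000 × 1.133996 = $2,267.99.
Effective rate on net proceeds: 2,267.99 / 1,955 − 1 = 0.160098 = 16.01%.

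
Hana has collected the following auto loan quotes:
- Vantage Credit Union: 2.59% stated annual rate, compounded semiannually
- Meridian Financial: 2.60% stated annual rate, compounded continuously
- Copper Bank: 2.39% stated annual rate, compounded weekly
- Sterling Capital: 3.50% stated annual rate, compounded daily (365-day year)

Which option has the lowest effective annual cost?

Vantage Credit Union: (1 + 0.0259/2)^2 − 1 = 2.607%
Meridian Financial: e^0.0260 − 1 = 2.634%
Copper Bank: (1 + 0.0239/52)^52 − 1 = 2.418%
Sterling Capital: (1 + 0.0350/365)^365 − 1 = 3.562%
The lowest effective annual rate is Copper Bank at 2.418%.

Copper Bank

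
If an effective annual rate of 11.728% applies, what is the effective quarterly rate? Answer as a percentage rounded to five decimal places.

The per-quarter rate i satisfies (1 + i)^4 = 1 + 0.11728.
i = 1.11728^(1/4) − 1 = 0.0281122 = 2.81122%.

2.81122%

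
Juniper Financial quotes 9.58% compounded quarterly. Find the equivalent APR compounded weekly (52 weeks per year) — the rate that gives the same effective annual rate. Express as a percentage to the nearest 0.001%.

9.476%

EAR = (1 + 0.0958/4)^4 − 1 = 0.099297.
Solve (1 + r/52)^52 = 1.099297: r/52 = 1.099297^(1/52) − 1 = 0.001822, so r = 0.094757 = 9.476%.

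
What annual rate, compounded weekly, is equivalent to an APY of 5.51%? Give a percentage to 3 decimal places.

(1 + r/52)^52 − 1 = 0.0551, so 1 + r/52 = 1.0551^(1/52).
r/52 = 0.001032, so r = 0.053663 = 5.366%.

5.366%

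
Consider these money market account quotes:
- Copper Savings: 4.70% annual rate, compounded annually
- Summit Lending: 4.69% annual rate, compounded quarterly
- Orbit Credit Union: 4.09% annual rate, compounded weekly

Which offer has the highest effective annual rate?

Copper Savings: compounded annually, EAR = 4.700%
Summit Lending: (1 + 0.0469/4)^4 − 1 = 4.773%
Orbit Credit Union: (1 + 0.0409/52)^52 − 1 = 4.173%
The highest effective annual rate is Summit Lending at 4.773%.

Summit Lending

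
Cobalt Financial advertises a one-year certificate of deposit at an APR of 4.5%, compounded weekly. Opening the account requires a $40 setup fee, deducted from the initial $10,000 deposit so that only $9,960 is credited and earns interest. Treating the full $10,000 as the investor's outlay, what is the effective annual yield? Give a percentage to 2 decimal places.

Value after one year: 9,960 × (1 + 0.045/52)^52 = 9,960 × 1.046008 = $10,418.23.
Effective yield on the $10,000 outlay: 10,418.23 / 10,000 − 1 = 0.041823 = 4.18%.

4.18%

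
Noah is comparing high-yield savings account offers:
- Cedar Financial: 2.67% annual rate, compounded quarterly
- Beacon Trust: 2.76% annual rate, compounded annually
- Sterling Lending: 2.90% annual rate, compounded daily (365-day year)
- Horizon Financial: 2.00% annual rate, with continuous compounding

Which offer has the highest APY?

Cedar Financial: (1 + 0.0267/4)^4 − 1 = 2.697%
Beacon Trust: compounded annually, EAR = 2.760%
Sterling Lending: (1 + 0.0290/365)^365 − 1 = 2.942%
Horizon Financial: e^0.0200 − 1 = 2.020%
The highest effective annual rate is Sterling Lending at 2.942%.

Sterling Lending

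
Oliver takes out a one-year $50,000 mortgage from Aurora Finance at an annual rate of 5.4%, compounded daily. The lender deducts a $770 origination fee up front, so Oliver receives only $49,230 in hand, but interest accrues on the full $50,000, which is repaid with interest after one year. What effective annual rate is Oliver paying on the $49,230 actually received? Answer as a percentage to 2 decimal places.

7.20%

Amount owed after one year: 50,000 × (1 + 0.054/365)^365 = 50,000 × 1.055480 = $52,774.02.
Effective rate on net proceeds: 52,774.02 / 49,230 − 1 = 0.071989 = 7.20%.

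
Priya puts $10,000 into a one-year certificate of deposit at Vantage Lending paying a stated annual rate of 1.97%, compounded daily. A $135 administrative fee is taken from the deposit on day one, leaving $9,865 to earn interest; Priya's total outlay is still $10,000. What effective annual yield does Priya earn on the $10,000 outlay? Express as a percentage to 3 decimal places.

0.613%

Value after one year: 9,865 × (1 + 0.0197/365)^365 = 9,865 × 1.019895 = $10,061.26.
Effective yield on the $10,000 outlay: 10,061.26 / 10,000 − 1 = 0.006126 = 0.613%.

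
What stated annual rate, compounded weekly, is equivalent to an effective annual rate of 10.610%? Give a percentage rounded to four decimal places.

(1 + r/52)^52 − 1 = 0.10610, so 1 + r/52 = 1.10610^(1/52).
r/52 = 0.001941, so r = 0.100938 = 10.0938%.

10.0938%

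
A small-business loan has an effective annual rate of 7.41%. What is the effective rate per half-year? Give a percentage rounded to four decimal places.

The per-half-year rate i satisfies (1 + i)^2 = 1 + 0.0741.
i = 1.0741^(1/2) − 1 = 0.0363880 = 3.6388%.

3.6388%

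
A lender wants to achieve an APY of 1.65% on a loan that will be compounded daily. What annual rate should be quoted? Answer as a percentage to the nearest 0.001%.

1.637%

(1 + r/365)^365 − 1 = 0.0165, so 1 + r/365 = 1.0165^(1/365).
r/365 = 0.000045, so r = 0.016366 = 1.637%.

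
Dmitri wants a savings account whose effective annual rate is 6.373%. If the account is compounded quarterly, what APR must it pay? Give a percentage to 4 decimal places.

(1 + r/4)^4 − 1 = 0.06373, so 1 + r/4 = 1.06373^(1/4).
r/4 = 0.015565, so r = 0.062261 = 6.2261%.

6.2261%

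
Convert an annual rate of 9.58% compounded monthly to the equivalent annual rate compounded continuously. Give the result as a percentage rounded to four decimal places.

EAR = (1 + 0.0958/12)^12 − 1 = 0.100120.
Equivalent continuous rate: r = ln(1 + 0.100120) = 0.095420 = 9.5420%.

9.5420%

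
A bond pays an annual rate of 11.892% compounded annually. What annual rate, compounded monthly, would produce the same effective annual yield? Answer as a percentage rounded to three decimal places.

Compounded annually, EAR = nominal = 0.118920.
Solve (1 + r/12)^12 = 1.118920: r/12 = 1.118920^(1/12) − 1 = 0.009408, so r = 0.112892 = 11.289%.

11.289%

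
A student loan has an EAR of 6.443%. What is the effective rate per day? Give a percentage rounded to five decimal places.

0.01711%

The per-day rate i satisfies (1 + i)^365 = 1 + 0.06443.
i = 1.06443^(1/365) − 1 = 0.0001711 = 0.01711%.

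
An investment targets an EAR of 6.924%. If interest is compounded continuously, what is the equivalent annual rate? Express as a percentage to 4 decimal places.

6.6948%

Continuous: nominal r satisfies e^r − 1 = 0.06924.
r = ln(1 + 0.06924) = ln(1.06924) = 0.066948 = 6.6948%.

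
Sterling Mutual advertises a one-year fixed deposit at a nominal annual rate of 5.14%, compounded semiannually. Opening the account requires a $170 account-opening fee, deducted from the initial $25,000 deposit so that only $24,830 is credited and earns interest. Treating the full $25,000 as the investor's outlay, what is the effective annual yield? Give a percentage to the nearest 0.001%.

Value after one year: 24,830 × (1 + 0.0514/2)^2 = 24,830 × 1.052060 = $26,122.66.
Effective yield on the $25,000 outlay: 26,122.66 / 25,000 − 1 = 0.044906 = 4.491%.

4.491%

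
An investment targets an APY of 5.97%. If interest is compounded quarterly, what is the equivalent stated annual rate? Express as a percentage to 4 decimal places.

5.8408%

(1 + r/4)^4 − 1 = 0.0597, so 1 + r/4 = 1.0597^(1/4).
r/4 = 0.014602, so r = 0.058408 = 5.8408%.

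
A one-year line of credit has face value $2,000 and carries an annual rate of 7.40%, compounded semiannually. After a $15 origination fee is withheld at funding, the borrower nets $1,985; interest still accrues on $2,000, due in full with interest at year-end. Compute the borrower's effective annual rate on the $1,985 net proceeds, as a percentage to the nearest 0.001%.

Amount owed after one year: 2,000 × (1 + 0.0740/2)^2 = 2,000 × 1.075369 = $2,150.74.
Effective rate on net proceeds: 2,150.74 / 1,985 − 1 = 0.083495 = 8.350%.

8.350%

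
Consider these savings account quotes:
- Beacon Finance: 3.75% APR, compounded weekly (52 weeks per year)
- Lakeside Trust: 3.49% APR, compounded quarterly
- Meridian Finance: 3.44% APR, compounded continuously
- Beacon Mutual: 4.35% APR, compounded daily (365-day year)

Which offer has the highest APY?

Beacon Finance: (1 + 0.0375/52)^52 − 1 = 3.820%
Lakeside Trust: (1 + 0.0349/4)^4 − 1 = 3.536%
Meridian Finance: e^0.0344 − 1 = 3.500%
Beacon Mutual: (1 + 0.0435/365)^365 − 1 = 4.446%
The highest effective annual rate is Beacon Mutual at 4.446%.

Beacon Mutual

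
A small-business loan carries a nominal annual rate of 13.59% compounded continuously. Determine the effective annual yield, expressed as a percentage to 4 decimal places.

With continuous compounding, EAR = e^0.1359 − 1.
e^0.1359 = 1.145567, so EAR = 0.145567 = 14.5567%.

14.5567%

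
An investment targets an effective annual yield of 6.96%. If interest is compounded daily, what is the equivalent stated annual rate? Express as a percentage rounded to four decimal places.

6.7291%

(1 + r/365)^365 − 1 = 0.0696, so 1 + r/365 = 1.0696^(1/365).
r/365 = 0.000184, so r = 0.067291 = 6.7291%.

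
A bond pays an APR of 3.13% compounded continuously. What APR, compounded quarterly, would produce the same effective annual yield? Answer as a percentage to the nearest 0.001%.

EAR under continuous compounding: e^0.0313 − 1 = 0.031795.
Solve (1 + r/4)^4 = 1.031795: r/4 = 1.031795^(1/4) − 1 = 0.007856, so r = 0.031423 = 3.142%.

3.142%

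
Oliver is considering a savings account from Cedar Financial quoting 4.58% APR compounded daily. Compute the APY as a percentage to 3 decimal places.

EAR = (1 + 0.0458/365)^365 − 1.
= 1.046862 − 1 = 4.686%.

4.686%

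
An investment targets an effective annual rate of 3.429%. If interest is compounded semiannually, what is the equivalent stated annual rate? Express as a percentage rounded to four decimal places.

(1 + r/2)^2 − 1 = 0.03429, so 1 + r/2 = 1.03429^(1/2).
r/2 = 0.017000, so r = 0.034001 = 3.4001%.

3.4001%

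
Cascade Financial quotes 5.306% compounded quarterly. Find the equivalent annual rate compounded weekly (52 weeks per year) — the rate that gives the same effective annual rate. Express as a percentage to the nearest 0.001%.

EAR = (1 + 0.05306/4)^4 − 1 = 0.054125.
Solve (1 + r/52)^52 = 1.054125: r/52 = 1.054125^(1/52) − 1 = 0.001014, so r = 0.052738 = 5.274%.

5.274%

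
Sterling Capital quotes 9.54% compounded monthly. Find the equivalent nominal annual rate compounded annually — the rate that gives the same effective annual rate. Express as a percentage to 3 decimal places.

9.968%

EAR = (1 + 0.0954/12)^12 − 1 = 0.099684.
Compounded annually, the equivalent nominal rate is the EAR itself: 9.968%.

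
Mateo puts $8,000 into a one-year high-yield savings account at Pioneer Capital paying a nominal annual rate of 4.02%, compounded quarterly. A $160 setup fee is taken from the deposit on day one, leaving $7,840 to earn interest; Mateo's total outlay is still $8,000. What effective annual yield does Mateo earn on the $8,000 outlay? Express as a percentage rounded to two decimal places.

Value after one year: 7,840 × (1 + 0.0402/4)^4 = 7,840 × 1.040810 = $8,159.95.
Effective yield on the $8,000 outlay: 8,159.95 / 8,000 − 1 = 0.019994 = 2.00%.

2.00%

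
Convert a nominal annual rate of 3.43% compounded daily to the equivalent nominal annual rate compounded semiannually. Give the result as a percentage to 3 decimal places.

3.459%

EAR = (1 + 0.0343/365)^365 − 1 = 0.034893.
Solve (1 + r/2)^2 = 1.034893: r/2 = 1.034893^(1/2) − 1 = 0.017297, so r = 0.034594 = 3.459%.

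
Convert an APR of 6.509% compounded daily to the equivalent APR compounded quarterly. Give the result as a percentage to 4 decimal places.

6.5617%

EAR = (1 + 0.06509/365)^365 − 1 = 0.067249.
Solve (1 + r/4)^4 = 1.067249: r/4 = 1.067249^(1/4) − 1 = 0.016404, so r = 0.065617 = 6.5617%.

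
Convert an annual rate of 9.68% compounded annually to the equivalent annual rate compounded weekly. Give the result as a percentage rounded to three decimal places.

9.248%

Compounded annually, EAR = nominal = 0.096800.
Solve (1 + r/52)^52 = 1.096800: r/52 = 1.096800^(1/52) − 1 = 0.001778, so r = 0.092479 = 9.248%.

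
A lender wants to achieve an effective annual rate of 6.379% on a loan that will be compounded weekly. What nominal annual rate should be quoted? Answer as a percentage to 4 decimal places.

(1 + r/52)^52 − 1 = 0.06379, so 1 + r/52 = 1.06379^(1/52).
r/52 = 0.001190, so r = 0.061875 = 6.1875%.

6.1875%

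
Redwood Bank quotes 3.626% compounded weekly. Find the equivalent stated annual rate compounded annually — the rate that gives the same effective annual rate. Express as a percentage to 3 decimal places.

EAR = (1 + 0.03626/52)^52 − 1 = 0.036912.
Compounded annually, the equivalent nominal rate is the EAR itself: 3.691%.

3.691%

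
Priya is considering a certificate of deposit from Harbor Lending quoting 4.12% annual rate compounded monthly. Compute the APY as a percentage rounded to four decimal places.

EAR = (1 + 0.0412/12)^12 − 1.
= (1 + 0.003433)^12 − 1 = 1.041987 − 1 = 4.1987%.

4.1987%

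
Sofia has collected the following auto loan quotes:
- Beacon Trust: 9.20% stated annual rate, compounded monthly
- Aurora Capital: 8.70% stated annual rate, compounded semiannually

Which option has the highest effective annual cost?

Beacon Trust

Beacon Trust: (1 + 0.0920/12)^12 − 1 = 9.598%
Aurora Capital: (1 + 0.0870/2)^2 − 1 = 8.889%
The highest effective annual rate is Beacon Trust at 9.598%.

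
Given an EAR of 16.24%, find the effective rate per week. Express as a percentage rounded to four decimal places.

The per-week rate i satisfies (1 + i)^52 = 1 + 0.1624.
i = 1.1624^(1/52) − 1 = 0.0028982 = 0.2898%.

0.2898%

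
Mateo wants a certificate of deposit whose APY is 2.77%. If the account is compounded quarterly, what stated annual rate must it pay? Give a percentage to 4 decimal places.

2.7417%

(1 + r/4)^4 − 1 = 0.0277, so 1 + r/4 = 1.0277^(1/4).
r/4 = 0.006854, so r = 0.027417 = 2.7417%.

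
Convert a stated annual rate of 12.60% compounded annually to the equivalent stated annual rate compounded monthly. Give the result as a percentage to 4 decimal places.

Compounded annually, EAR = nominal = 0.126000.
Solve (1 + r/12)^12 = 1.126000: r/12 = 1.126000^(1/12) − 1 = 0.009938, so r = 0.119260 = 11.9260%.

11.9260%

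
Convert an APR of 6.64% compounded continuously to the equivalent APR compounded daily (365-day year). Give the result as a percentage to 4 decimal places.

EAR under continuous compounding: e^0.0664 − 1 = 0.068654.
Solve (1 + r/365)^365 = 1.068654: r/365 = 1.068654^(1/365) − 1 = 0.000182, so r = 0.066406 = 6.6406%.

6.6406%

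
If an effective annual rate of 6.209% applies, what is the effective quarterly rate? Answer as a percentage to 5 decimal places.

1.51736%

The per-quarter rate i satisfies (1 + i)^4 = 1 + 0.06209.
i = 1.06209^(1/4) − 1 = 0.0151736 = 1.51736%.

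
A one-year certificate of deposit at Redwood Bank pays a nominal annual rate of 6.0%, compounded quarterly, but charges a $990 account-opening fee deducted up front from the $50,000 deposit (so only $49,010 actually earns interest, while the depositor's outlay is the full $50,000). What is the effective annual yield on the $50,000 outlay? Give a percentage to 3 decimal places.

4.035%

Value after one year: 49,010 × (1 + 0.060/4)^4 = 49,010 × 1.061364 = $52,017.43.
Effective yield on the $50,000 outlay: 52,017.43 / 50,000 − 1 = 0.040349 = 4.035%.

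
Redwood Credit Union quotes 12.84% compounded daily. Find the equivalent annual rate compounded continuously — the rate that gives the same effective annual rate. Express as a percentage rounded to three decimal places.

12.838%

EAR = (1 + 0.1284/365)^365 − 1 = 0.136982.
Equivalent continuous rate: r = ln(1 + 0.136982) = 0.128377 = 12.838%.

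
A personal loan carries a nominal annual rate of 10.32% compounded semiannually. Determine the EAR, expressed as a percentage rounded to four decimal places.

EAR = (1 + 0.1032/2)^2 − 1.
= (1 + 0.051600)^2 − 1 = 1.105863 − 1 = 10.5863%.

10.5863%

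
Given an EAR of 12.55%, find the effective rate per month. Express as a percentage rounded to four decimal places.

The per-month rate i satisfies (1 + i)^12 = 1 + 0.1255.
i = 1.1255^(1/12) − 1 = 0.0099010 = 0.9901%.

0.9901%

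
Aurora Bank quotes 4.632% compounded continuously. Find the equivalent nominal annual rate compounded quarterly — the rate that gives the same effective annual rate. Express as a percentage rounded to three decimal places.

EAR under continuous compounding: e^0.04632 − 1 = 0.047410.
Solve (1 + r/4)^4 = 1.047410: r/4 = 1.047410^(1/4) − 1 = 0.011647, so r = 0.046589 = 4.659%.

4.659%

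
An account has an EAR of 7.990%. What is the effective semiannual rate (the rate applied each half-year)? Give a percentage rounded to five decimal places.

3.91824%

The per-half-year rate i satisfies (1 + i)^2 = 1 + 0.07990.
i = 1.07990^(1/2) − 1 = 0.0391824 = 3.91824%.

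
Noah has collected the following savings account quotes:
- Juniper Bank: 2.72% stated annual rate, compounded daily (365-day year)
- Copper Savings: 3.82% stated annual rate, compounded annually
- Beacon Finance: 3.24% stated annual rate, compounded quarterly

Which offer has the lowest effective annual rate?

Juniper Bank: (1 + 0.0272/365)^365 − 1 = 2.757%
Copper Savings: compounded annually, EAR = 3.820%
Beacon Finance: (1 + 0.0324/4)^4 − 1 = 3.280%
The lowest effective annual rate is Juniper Bank at 2.757%.

Juniper Bank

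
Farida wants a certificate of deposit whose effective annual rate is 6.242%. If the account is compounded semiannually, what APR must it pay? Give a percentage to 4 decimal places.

(1 + r/2)^2 − 1 = 0.06242, so 1 + r/2 = 1.06242^(1/2).
r/2 = 0.030738, so r = 0.061475 = 6.1475%.

6.1475%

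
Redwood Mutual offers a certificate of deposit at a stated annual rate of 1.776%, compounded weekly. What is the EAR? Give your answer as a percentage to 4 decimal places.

EAR = (1 + 0.01776/52)^52 − 1.
= (1 + 0.000342)^52 − 1 = 1.017916 − 1 = 1.7916%.

1.7916%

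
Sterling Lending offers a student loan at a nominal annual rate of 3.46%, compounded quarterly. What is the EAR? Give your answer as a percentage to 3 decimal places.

3.505%

EAR = (1 + 0.0346/4)^4 − 1.
= (1 + 0.008650)^4 − 1 = 1.035052 − 1 = 3.505%.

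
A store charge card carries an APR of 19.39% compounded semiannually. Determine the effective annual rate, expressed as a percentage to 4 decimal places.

EAR = (1 + 0.1939/2)^2 − 1.
= (1 + 0.096950)^2 − 1 = 1.203299 − 1 = 20.3299%.

20.3299%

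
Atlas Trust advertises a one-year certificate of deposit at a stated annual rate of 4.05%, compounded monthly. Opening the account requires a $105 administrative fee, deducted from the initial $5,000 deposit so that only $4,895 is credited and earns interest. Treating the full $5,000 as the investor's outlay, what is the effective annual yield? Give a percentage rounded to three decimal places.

Value after one year: 4,895 × (1 + 0.0405/12)^12 = 4,895 × 1.041260 = $5,096.97.
Effective yield on the $5,000 outlay: 5,096.97 / 5,000 − 1 = 0.019394 = 1.939%.

1.939%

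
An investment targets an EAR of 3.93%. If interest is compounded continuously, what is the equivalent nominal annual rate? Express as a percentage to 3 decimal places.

Continuous: nominal r satisfies e^r − 1 = 0.0393.
r = ln(1 + 0.0393) = ln(1.0393) = 0.038547 = 3.855%.

3.855%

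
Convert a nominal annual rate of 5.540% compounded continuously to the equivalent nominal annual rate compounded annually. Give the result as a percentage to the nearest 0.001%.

EAR under continuous compounding: e^0.05540 − 1 = 0.056963.
Compounded annually, the equivalent nominal rate is the EAR itself: 5.696%.

5.696%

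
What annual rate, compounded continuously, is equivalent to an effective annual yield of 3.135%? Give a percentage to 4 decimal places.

Continuous: nominal r satisfies e^r − 1 = 0.03135.
r = ln(1 + 0.03135) = ln(1.03135) = 0.030869 = 3.0869%.

3.0869%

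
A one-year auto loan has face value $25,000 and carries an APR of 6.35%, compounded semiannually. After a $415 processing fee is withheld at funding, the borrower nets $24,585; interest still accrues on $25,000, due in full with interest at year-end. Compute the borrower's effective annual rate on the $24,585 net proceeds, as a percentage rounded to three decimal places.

Amount owed after one year: 25,000 × (1 + 0.0635/2)^2 = 25,000 × 1.064508 = $26,612.70.
Effective rate on net proceeds: 26,612.70 / 24,585 − 1 = 0.082477 = 8.248%.

8.248%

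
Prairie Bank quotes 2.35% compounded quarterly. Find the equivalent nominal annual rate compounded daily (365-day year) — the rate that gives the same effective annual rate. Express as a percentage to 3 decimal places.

EAR = (1 + 0.0235/4)^4 − 1 = 0.023708.
Solve (1 + r/365)^365 = 1.023708: r/365 = 1.023708^(1/365) − 1 = 0.000064, so r = 0.023432 = 2.343%.

2.343%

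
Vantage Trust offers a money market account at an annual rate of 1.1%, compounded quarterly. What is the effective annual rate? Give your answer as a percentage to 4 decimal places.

EAR = (1 + 0.011/4)^4 − 1.
= (1 + 0.002750)^4 − 1 = 1.011045 − 1 = 1.1045%.

1.1045%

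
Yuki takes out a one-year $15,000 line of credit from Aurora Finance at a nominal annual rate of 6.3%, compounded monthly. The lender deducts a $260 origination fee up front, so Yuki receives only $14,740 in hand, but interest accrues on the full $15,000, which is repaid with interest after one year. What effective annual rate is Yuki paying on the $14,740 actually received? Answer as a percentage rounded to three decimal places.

8.363%

Amount owed after one year: 15,000 × (1 + 0.063/12)^12 = 15,000 × 1.064851 = $15,972.77.
Effective rate on net proceeds: 15,972.77 / 14,740 − 1 = 0.083634 = 8.363%.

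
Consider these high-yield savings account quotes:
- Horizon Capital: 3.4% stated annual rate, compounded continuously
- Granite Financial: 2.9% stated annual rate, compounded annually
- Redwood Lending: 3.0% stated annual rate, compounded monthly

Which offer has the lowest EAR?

Granite Financial

Horizon Capital: e^0.034 − 1 = 3.458%
Granite Financial: compounded annually, EAR = 2.900%
Redwood Lending: (1 + 0.030/12)^12 − 1 = 3.042%
The lowest effective annual rate is Granite Financial at 2.900%.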